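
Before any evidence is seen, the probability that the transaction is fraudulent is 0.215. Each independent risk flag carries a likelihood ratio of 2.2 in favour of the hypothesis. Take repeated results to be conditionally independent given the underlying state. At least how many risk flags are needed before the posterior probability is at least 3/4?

Prior odds: 0.215 ÷ 0.785 = 43/157.
Likelihood ratio per risk flag = 2.2.
Target odds: 0.75 ÷ 0.25 = 3.
Require 2.2ⁿ ≥ 3 ÷ (43/157) = 471/43.
2.2³ = 10.648 falls short of 471/43 but 2.2⁴ = 23.4256 reaches it, so n = 4.

4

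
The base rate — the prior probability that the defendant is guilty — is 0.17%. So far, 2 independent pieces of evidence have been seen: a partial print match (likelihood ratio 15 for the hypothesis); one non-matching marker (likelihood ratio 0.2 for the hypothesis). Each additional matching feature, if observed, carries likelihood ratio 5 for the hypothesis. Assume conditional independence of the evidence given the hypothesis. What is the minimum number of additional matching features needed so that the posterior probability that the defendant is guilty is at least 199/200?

Prior odds = 0.0017/0.9983 = 17/9983.
Combined Bayes factor of the evidence already in hand = 15 × 0.2 = 3.
Odds after that evidence = (17/9983) × 3 = 51/9983.
Target odds = 0.995/0.005 = 199.
Need 5ⁿ ≥ 199 ÷ (51/9983) = 1986617/51.
5⁶ = 15625 falls short of 1986617/51 but 5⁷ = 78125 reaches it, so n = 7.

7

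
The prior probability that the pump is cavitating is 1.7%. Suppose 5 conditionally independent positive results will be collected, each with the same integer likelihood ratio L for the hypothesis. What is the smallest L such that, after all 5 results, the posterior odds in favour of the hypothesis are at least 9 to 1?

Prior odds = 0.017/0.983 = 17/983.
Target odds = 9.
Need L⁵ ≥ 9 ÷ (17/983) = 8847/17.
3⁵ = 243 < 8847/17 ≤ 1024 = 4⁵, so L = 4.

4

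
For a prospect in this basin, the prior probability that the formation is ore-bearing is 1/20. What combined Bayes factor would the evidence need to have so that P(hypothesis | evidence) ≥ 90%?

Prior odds = 0.05/0.95 = 1/19.
Target odds = 0.9/0.1 = 9.
Required Bayes factor = 9 ÷ (1/19) = 171.

171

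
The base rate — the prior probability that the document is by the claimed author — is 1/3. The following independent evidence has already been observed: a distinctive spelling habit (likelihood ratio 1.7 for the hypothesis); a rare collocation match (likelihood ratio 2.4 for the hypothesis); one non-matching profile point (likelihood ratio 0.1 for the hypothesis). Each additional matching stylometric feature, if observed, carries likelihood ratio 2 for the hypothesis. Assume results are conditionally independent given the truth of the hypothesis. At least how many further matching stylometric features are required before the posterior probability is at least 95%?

7

Prior odds = (1/3)/(2/3) = 0.5.
Combined Bayes factor of the evidence already in hand = 1.7 × 2.4 × 0.1 = 0.408.
Odds after that evidence = 0.5 × 0.408 = 0.204.
Target odds = 0.95/0.05 = 19.
Need 2ⁿ ≥ 19 ÷ 0.204 = 4750/51.
2⁶ = 64 falls short of 4750/51 but 2⁷ = 128 reaches it, so n = 7.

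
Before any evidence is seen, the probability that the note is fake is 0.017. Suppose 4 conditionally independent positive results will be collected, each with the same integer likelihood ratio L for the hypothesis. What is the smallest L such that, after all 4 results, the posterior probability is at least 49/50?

8

Prior odds = 0.017/0.983 = 17/983.
Target odds = 0.98/0.02 = 49.
Need L⁴ ≥ 49 ÷ (17/983) = 48167/17.
7⁴ = 2401 < 48167/17 ≤ 4096 = 8⁴, so L = 8.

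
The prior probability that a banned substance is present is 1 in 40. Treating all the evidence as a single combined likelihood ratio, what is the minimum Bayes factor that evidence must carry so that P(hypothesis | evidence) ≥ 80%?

Prior odds = 0.025/0.975 = 1/39.
Target odds = 0.8/0.2 = 4.
Required Bayes factor = 4 ÷ (1/39) = 156.

156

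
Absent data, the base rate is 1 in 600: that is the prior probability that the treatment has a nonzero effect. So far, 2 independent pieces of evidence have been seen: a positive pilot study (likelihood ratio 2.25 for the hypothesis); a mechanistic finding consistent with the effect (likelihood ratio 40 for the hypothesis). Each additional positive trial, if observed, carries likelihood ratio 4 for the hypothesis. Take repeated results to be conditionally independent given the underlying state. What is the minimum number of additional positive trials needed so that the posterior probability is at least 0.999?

Prior odds = (1/600)/(599/600) = 1/599.
Combined Bayes factor of the evidence already in hand = 2.25 × 40 = 90.
Odds after that evidence = (1/599) × 90 = 90/599.
Target odds = 0.999/0.001 = 999.
Need 4ⁿ ≥ 999 ÷ (90/599) = 6648.9.
4⁶ = 4096 falls short of 6648.9 but 4⁷ = 16384 reaches it, so n = 7.

7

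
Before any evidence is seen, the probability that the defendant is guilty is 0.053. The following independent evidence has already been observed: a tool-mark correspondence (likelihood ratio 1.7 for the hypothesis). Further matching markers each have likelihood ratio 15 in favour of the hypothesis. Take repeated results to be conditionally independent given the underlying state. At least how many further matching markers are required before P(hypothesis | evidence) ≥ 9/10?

Prior odds = 0.053/0.947 = 53/947.
Bayes factor of the evidence already in hand = 1.7.
Odds after that evidence = (53/947) × 1.7 = 901/9470.
Target odds = 0.9/0.1 = 9.
Need 15ⁿ ≥ 9 ÷ (901/9470) = 85230/901.
15¹ = 15 falls short of 85230/901 but 15² = 225 reaches it, so n = 2.

2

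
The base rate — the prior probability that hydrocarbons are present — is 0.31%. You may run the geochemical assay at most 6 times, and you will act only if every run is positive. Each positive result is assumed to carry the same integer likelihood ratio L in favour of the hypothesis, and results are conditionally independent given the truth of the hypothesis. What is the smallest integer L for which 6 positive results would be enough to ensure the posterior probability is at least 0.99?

Prior odds = 0.0031/0.9969 = 31/9969.
Target odds = 0.99/0.01 = 99.
Need L⁶ ≥ 99 ÷ (31/9969) = 986931/31.
5⁶ = 15625 < 986931/31 ≤ 46656 = 6⁶, so L = 6.

6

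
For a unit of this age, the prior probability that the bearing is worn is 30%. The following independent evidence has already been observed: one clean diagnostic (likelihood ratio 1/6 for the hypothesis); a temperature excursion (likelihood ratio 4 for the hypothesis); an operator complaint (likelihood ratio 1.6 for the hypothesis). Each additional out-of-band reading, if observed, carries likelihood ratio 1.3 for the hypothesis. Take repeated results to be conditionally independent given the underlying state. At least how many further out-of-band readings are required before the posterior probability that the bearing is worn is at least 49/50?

18

Prior odds = 0.3/0.7 = 3/7.
Combined Bayes factor of the evidence already in hand = (1/6) × 4 × 1.6 = 16/15.
Odds after that evidence = (3/7) × 16/15 = 16/35.
Target odds = 0.98/0.02 = 49.
Need 1.3ⁿ ≥ 49 ÷ (16/35) = 107.1875.
1.3¹⁷ ≈86.5042 falls short of 107.1875 but 1.3¹⁸ ≈112.455 reaches it, so n = 18.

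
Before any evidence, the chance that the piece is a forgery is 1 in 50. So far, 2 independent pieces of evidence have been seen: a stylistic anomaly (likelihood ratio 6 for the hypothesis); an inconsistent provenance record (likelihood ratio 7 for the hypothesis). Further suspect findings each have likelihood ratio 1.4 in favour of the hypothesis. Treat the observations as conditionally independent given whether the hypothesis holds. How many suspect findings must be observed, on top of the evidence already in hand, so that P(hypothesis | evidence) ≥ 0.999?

Prior odds = 0.02/0.98 = 1/49.
Combined Bayes factor of the evidence already in hand = 6 × 7 = 42.
Odds after that evidence = (1/49) × 42 = 6/7.
Target odds = 0.999/0.001 = 999.
Need 1.4ⁿ ≥ 999 ÷ (6/7) = 1165.5.
1.4²⁰ ≈836.683 falls short of 1165.5 but 1.4²¹ ≈1171.36 reaches it, so n = 21.

21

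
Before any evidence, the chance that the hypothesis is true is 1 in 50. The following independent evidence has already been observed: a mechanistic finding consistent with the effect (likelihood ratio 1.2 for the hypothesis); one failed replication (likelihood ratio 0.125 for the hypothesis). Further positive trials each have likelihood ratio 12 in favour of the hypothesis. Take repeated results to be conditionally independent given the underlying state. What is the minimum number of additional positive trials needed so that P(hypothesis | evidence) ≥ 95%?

4

Prior odds = 0.02/0.98 = 1/49.
Combined Bayes factor of the evidence already in hand = 1.2 × 0.125 = 0.15.
Odds after that evidence = (1/49) × 0.15 = 3/980.
Target odds = 0.95/0.05 = 19.
Need 12ⁿ ≥ 19 ÷ (3/980) = 18620/3.
12³ = 1728 falls short of 18620/3 but 12⁴ = 20736 reaches it, so n = 4.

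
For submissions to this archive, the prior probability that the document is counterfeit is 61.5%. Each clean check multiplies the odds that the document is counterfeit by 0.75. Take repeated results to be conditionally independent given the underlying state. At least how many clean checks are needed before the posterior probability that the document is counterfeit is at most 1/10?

Prior odds: 0.615 ÷ 0.385 = 123/77.
Likelihood ratio per clean check = 0.75.
Target posterior odds = 0.1/0.9 = 1/9.
Require 0.75ⁿ ≤ 1/9 ÷ (123/77) = 77/1107.
0.75⁹ = 19683/262144 is still above 77/1107 but 0.75¹⁰ = 59049/1048576 is at or below it, so n = 10.

10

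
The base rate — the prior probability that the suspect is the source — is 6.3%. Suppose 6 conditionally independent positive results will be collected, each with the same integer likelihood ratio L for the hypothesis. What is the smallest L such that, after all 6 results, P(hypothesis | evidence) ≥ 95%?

3

Prior odds = 0.063/0.937 = 63/937.
Target odds = 0.95/0.05 = 19.
Need L⁶ ≥ 19 ÷ (63/937) = 17803/63.
2⁶ = 64 < 17803/63 ≤ 729 = 3⁶, so L = 3.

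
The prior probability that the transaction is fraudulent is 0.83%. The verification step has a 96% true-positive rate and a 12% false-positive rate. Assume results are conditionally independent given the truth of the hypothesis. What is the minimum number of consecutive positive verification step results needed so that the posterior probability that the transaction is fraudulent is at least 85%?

4

Prior odds: 0.0083 ÷ 0.9917 = 83/9917.
Likelihood ratio of a positive result = 0.96/0.12 = 8.
Target posterior odds = 0.85/0.15 = 17/3.
Require 8ⁿ ≥ 17/3 ÷ (83/9917) = 168589/249.
8³ = 512 falls short of 168589/249 but 8⁴ = 4096 reaches it, so n = 4.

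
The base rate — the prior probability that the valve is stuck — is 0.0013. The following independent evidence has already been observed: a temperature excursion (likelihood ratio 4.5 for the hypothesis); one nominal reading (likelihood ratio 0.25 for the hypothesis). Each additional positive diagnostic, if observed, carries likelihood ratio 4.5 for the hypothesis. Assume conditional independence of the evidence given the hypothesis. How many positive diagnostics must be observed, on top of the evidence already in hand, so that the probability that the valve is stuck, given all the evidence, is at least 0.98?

Prior odds = 0.0013/0.9987 = 13/9987.
Combined Bayes factor of the evidence already in hand = 4.5 × 0.25 = 1.125.
Odds after that evidence = (13/9987) × 1.125 = 39/26632.
Target odds = 0.98/0.02 = 49.
Need 4.5ⁿ ≥ 49 ÷ (39/26632) = 1304968/39.
4.5⁶ = 8303.765625 falls short of 1304968/39 but 4.5⁷ = 4782969/128 reaches it, so n = 7.

7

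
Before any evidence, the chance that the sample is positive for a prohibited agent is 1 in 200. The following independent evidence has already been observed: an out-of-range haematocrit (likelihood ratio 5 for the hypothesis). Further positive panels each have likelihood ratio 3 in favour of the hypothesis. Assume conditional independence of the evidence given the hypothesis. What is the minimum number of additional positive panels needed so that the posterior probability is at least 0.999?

Prior odds = 0.005/0.995 = 1/199.
Bayes factor of the evidence already in hand = 5.
Odds after that evidence = (1/199) × 5 = 5/199.
Target odds = 0.999/0.001 = 999.
Need 3ⁿ ≥ 999 ÷ (5/199) = 39760.2.
3⁹ = 19683 falls short of 39760.2 but 3¹⁰ = 59049 reaches it, so n = 10.

10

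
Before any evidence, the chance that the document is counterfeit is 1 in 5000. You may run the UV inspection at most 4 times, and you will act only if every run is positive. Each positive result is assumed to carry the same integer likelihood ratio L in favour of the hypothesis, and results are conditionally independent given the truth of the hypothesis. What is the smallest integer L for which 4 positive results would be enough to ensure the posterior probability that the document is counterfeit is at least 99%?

Prior odds = 0.0002/0.9998 = 1/4999.
Target odds = 0.99/0.01 = 99.
Need L⁴ ≥ 99 ÷ (1/4999) = 494901.
26⁴ = 456976 < 494901 ≤ 531441 = 27⁴, so L = 27.

27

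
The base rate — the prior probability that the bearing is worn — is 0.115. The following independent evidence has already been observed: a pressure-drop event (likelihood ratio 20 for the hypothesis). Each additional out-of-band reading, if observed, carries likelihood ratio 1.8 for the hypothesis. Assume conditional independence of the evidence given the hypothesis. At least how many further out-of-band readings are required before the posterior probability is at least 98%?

Prior odds = 0.115/0.885 = 23/177.
Bayes factor of the evidence already in hand = 20.
Odds after that evidence = (23/177) × 20 = 460/177.
Target odds = 0.98/0.02 = 49.
Need 1.8ⁿ ≥ 49 ÷ (460/177) = 8673/460.
1.8⁴ = 10.4976 falls short of 8673/460 but 1.8⁵ = 18.89568 reaches it, so n = 5.

5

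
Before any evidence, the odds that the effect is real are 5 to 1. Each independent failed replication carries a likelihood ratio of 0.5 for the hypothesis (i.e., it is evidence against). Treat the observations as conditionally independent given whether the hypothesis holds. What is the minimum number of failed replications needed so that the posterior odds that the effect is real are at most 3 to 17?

Prior odds = 5.
Likelihood ratio per failed replication = 0.5.
Target odds = 3/17.
Need 5 × 0.5ⁿ ≤ 3/17, i.e. 0.5ⁿ ≤ 3/85.
0.5⁴ = 0.0625 is still above 3/85 but 0.5⁵ = 0.03125 is at or below it, so n = 5.

5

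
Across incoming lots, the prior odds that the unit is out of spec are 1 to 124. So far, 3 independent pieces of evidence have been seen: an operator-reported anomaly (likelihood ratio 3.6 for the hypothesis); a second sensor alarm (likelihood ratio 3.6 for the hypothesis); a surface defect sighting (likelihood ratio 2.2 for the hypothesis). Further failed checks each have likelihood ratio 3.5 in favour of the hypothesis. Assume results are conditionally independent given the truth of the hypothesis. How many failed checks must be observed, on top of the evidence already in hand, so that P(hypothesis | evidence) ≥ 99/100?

5

Prior odds = 1/124.
Combined Bayes factor of the evidence already in hand = 3.6 × 3.6 × 2.2 = 28.512.
Odds after that evidence = (1/124) × 28.512 = 891/3875.
Target odds = 0.99/0.01 = 99.
Need 3.5ⁿ ≥ 99 ÷ (891/3875) = 3875/9.
3.5⁴ = 150.0625 falls short of 3875/9 but 3.5⁵ = 525.21875 reaches it, so n = 5.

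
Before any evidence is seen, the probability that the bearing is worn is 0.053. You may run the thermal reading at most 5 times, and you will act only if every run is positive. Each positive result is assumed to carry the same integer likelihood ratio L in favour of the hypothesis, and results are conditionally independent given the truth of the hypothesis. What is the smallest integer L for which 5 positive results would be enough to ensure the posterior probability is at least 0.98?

Prior odds = 0.053/0.947 = 53/947.
Target odds = 0.98/0.02 = 49.
Need L⁵ ≥ 49 ÷ (53/947) = 46403/53.
3⁵ = 243 < 46403/53 ≤ 1024 = 4⁵, so L = 4.

4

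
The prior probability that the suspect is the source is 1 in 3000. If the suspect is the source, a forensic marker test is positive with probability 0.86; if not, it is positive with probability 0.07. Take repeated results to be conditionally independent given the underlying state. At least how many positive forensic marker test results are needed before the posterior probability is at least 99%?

6

Prior odds = (1/3000)/(2999/3000) = 1/2999.
Likelihood ratio of a positive = 0.86/0.07 = 86/7.
Target posterior odds = 0.99/0.01 = 99.
Require (86/7)ⁿ ≥ 99 ÷ (1/2999) = 296901.
(86/7)⁵ ≈279899 falls short of 296901 but (86/7)⁶ ≈3.43876e+06 reaches it, so n = 6.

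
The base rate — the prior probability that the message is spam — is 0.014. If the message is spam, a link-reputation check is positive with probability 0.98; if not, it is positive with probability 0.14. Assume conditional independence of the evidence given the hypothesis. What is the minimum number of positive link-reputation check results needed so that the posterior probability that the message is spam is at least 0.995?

Prior odds: 0.014 ÷ 0.986 = 7/493.
Likelihood ratio of a positive = 0.98/0.14 = 7.
Target posterior odds = 0.995/0.005 = 199.
Need (7/493) × 7ⁿ ≥ 199, i.e. 7ⁿ ≥ 98107/7.
7⁴ = 2401 falls short of 98107/7 but 7⁵ = 16807 reaches it, so n = 5.

5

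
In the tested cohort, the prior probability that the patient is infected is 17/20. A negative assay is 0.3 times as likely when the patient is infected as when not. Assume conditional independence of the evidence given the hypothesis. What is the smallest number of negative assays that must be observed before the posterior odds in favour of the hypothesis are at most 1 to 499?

Prior odds = 0.85/0.15 = 17/3.
Likelihood ratio per negative assay = 0.3.
Target odds = 1/499.
Need (17/3) × 0.3ⁿ ≤ 1/499, i.e. 0.3ⁿ ≤ 3/8483.
0.3⁶ = 729/1000000 is still above 3/8483 but 0.3⁷ = 2187/10000000 is at or below it, so n = 7.

7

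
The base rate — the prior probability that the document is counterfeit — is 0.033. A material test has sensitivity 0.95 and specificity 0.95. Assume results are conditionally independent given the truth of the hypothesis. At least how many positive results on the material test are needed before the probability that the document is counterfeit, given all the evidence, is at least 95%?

Prior odds: 0.033 ÷ 0.967 = 33/967.
False-positive rate = 1 − 0.95 = 0.05; likelihood ratio of a positive = 0.95/0.05 = 19.
Target posterior odds = 0.95/0.05 = 19.
Need (33/967) × 19ⁿ ≥ 19, i.e. 19ⁿ ≥ 18373/33.
19² = 361 falls short of 18373/33 but 19³ = 6859 reaches it, so n = 3.

3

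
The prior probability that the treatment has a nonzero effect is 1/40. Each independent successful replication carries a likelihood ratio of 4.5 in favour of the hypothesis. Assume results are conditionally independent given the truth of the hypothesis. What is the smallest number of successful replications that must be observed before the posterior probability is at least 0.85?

4

Prior odds = 0.025/0.975 = 1/39.
Likelihood ratio per successful replication = 4.5.
Target posterior odds = 0.85/0.15 = 17/3.
Require 4.5ⁿ ≥ 17/3 ÷ (1/39) = 221.
4.5³ = 91.125 falls short of 221 but 4.5⁴ = 410.0625 reaches it, so n = 4.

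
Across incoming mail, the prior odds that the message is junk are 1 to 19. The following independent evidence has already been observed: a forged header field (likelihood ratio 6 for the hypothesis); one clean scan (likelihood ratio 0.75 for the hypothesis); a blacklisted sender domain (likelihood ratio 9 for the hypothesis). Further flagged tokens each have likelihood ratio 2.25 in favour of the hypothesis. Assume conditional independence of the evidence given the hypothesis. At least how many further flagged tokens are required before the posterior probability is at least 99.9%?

8

Prior odds = 1/19.
Combined Bayes factor of the evidence already in hand = 6 × 0.75 × 9 = 40.5.
Odds after that evidence = (1/19) × 40.5 = 81/38.
Target odds = 0.999/0.001 = 999.
Need 2.25ⁿ ≥ 999 ÷ (81/38) = 1406/3.
2.25⁷ = 4782969/16384 falls short of 1406/3 but 2.25⁸ = 43046721/65536 reaches it, so n = 8.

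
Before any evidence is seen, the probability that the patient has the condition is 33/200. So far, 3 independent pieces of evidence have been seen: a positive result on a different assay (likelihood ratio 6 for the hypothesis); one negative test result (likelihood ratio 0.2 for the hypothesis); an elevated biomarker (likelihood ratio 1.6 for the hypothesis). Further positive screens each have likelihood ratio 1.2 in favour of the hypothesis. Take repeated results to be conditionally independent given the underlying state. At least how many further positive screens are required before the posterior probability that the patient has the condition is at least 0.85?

Prior odds = 0.165/0.835 = 33/167.
Combined Bayes factor of the evidence already in hand = 6 × 0.2 × 1.6 = 1.92.
Odds after that evidence = (33/167) × 1.92 = 1584/4175.
Target odds = 0.85/0.15 = 17/3.
Need 1.2ⁿ ≥ 17/3 ÷ (1584/4175) = 70975/4752.
1.2¹⁴ ≈12.8392 falls short of 70975/4752 but 1.2¹⁵ ≈15.407 reaches it, so n = 15.

15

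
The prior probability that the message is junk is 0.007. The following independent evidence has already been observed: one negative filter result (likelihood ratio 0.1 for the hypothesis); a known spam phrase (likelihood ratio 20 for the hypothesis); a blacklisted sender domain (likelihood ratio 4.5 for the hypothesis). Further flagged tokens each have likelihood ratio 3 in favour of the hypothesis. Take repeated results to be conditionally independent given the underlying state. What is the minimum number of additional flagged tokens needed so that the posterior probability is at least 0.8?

Prior odds = 0.007/0.993 = 7/993.
Combined Bayes factor of the evidence already in hand = 0.1 × 20 × 4.5 = 9.
Odds after that evidence = (7/993) × 9 = 21/331.
Target odds = 0.8/0.2 = 4.
Need 3ⁿ ≥ 4 ÷ (21/331) = 1324/21.
3³ = 27 falls short of 1324/21 but 3⁴ = 81 reaches it, so n = 4.

4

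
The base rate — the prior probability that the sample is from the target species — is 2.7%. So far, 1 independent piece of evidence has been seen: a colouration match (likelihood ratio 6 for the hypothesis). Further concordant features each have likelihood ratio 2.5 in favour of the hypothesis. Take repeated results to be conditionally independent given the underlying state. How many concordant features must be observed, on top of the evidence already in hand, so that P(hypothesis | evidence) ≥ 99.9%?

10

Prior odds = 0.027/0.973 = 27/973.
Bayes factor of the evidence already in hand = 6.
Odds after that evidence = (27/973) × 6 = 162/973.
Target odds = 0.999/0.001 = 999.
Need 2.5ⁿ ≥ 999 ÷ (162/973) = 36001/6.
2.5⁹ = 1953125/512 falls short of 36001/6 but 2.5¹⁰ = 9765625/1024 reaches it, so n = 10.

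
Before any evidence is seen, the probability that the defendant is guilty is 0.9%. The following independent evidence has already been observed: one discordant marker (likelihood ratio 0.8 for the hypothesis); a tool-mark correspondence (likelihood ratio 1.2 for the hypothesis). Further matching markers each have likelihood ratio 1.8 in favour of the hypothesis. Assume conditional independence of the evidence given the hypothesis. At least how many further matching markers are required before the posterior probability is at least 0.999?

20

Prior odds = 0.009/0.991 = 9/991.
Combined Bayes factor of the evidence already in hand = 0.8 × 1.2 = 0.96.
Odds after that evidence = (9/991) × 0.96 = 216/24775.
Target odds = 0.999/0.001 = 999.
Need 1.8ⁿ ≥ 999 ÷ (216/24775) = 114584.375.
1.8¹⁹ ≈70823.5 falls short of 114584.375 but 1.8²⁰ ≈127482 reaches it, so n = 20.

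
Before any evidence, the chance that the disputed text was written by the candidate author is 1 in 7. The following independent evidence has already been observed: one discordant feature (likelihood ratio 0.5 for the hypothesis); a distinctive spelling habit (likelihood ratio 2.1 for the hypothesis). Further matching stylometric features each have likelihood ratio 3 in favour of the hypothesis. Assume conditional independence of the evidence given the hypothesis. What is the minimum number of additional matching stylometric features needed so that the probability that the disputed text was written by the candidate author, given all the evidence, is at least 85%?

4

Prior odds = (1/7)/(6/7) = 1/6.
Combined Bayes factor of the evidence already in hand = 0.5 × 2.1 = 1.05.
Odds after that evidence = (1/6) × 1.05 = 0.175.
Target odds = 0.85/0.15 = 17/3.
Need 3ⁿ ≥ 17/3 ÷ 0.175 = 680/21.
3³ = 27 falls short of 680/21 but 3⁴ = 81 reaches it, so n = 4.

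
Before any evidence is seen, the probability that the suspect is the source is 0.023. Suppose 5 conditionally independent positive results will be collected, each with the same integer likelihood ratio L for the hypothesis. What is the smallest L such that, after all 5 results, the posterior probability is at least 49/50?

5

Prior odds = 0.023/0.977 = 23/977.
Target odds = 0.98/0.02 = 49.
Need L⁵ ≥ 49 ÷ (23/977) = 47873/23.
4⁵ = 1024 < 47873/23 ≤ 3125 = 5⁵, so L = 5.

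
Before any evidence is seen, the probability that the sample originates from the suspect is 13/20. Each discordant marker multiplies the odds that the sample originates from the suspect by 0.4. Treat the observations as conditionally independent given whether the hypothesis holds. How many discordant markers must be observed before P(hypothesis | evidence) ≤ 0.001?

9

Prior odds: 0.65 ÷ 0.35 = 13/7.
Likelihood ratio per discordant marker = 0.4.
Target odds: 0.001 ÷ 0.999 = 1/999.
Need (13/7) × 0.4ⁿ ≤ 1/999, i.e. 0.4ⁿ ≤ 7/12987.
0.4⁸ = 256/390625 is still above 7/12987 but 0.4⁹ = 512/1953125 is at or below it, so n = 9.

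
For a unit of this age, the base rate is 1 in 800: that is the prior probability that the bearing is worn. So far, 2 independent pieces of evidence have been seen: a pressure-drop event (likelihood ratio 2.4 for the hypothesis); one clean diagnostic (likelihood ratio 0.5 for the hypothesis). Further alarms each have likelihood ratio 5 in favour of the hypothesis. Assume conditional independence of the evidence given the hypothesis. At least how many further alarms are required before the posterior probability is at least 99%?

Prior odds = 0.00125/0.99875 = 1/799.
Combined Bayes factor of the evidence already in hand = 2.4 × 0.5 = 1.2.
Odds after that evidence = (1/799) × 1.2 = 6/3995.
Target odds = 0.99/0.01 = 99.
Need 5ⁿ ≥ 99 ÷ (6/3995) = 65917.5.
5⁶ = 15625 falls short of 65917.5 but 5⁷ = 78125 reaches it, so n = 7.

7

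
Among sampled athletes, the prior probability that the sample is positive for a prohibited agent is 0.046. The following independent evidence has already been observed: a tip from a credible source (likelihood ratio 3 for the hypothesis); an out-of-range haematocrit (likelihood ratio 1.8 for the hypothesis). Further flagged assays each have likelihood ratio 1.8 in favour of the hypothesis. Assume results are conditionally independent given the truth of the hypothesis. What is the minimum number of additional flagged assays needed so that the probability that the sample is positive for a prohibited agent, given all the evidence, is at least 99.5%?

Prior odds = 0.046/0.954 = 23/477.
Combined Bayes factor of the evidence already in hand = 3 × 1.8 = 5.4.
Odds after that evidence = (23/477) × 5.4 = 69/265.
Target odds = 0.995/0.005 = 199.
Need 1.8ⁿ ≥ 199 ÷ (69/265) = 52735/69.
1.8¹¹ ≈642.684 falls short of 52735/69 but 1.8¹² ≈1156.83 reaches it, so n = 12.

12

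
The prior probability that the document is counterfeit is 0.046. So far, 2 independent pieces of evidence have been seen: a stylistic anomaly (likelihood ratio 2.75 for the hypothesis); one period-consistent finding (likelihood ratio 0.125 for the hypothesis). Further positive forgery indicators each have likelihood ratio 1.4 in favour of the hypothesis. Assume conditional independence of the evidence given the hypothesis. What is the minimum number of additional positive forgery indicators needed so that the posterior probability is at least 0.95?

Prior odds = 0.046/0.954 = 23/477.
Combined Bayes factor of the evidence already in hand = 2.75 × 0.125 = 0.34375.
Odds after that evidence = (23/477) × 0.34375 = 253/15264.
Target odds = 0.95/0.05 = 19.
Need 1.4ⁿ ≥ 19 ÷ (253/15264) = 290016/253.
1.4²⁰ ≈836.683 falls short of 290016/253 but 1.4²¹ ≈1171.36 reaches it, so n = 21.

21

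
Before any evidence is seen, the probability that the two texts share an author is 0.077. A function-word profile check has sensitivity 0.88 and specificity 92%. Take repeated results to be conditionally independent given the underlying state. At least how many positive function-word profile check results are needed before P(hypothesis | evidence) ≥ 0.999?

Prior odds = 0.077/0.923 = 77/923.
False-positive rate = 1 − 0.92 = 0.08; likelihood ratio of a positive = 0.88/0.08 = 11.
Target posterior odds = 0.999/0.001 = 999.
Need (77/923) × 11ⁿ ≥ 999, i.e. 11ⁿ ≥ 922077/77.
11³ = 1331 falls short of 922077/77 but 11⁴ = 14641 reaches it, so n = 4.

4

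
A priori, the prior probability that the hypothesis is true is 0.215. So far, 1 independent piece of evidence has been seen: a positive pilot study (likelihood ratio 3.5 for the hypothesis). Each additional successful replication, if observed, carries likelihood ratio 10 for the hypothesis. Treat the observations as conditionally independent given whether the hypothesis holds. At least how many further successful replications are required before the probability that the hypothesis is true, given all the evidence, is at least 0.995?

Prior odds = 0.215/0.785 = 43/157.
Bayes factor of the evidence already in hand = 3.5.
Odds after that evidence = (43/157) × 3.5 = 301/314.
Target odds = 0.995/0.005 = 199.
Need 10ⁿ ≥ 199 ÷ (301/314) = 62486/301.
10² = 100 falls short of 62486/301 but 10³ = 1000 reaches it, so n = 3.

3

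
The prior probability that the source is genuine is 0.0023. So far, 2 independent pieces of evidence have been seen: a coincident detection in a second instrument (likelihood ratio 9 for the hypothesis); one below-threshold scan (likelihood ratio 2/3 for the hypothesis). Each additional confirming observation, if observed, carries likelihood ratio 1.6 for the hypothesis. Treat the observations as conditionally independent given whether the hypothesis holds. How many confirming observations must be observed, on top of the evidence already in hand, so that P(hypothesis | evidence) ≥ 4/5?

13

Prior odds = 0.0023/0.9977 = 23/9977.
Combined Bayes factor of the evidence already in hand = 9 × (2/3) = 6.
Odds after that evidence = (23/9977) × 6 = 138/9977.
Target odds = 0.8/0.2 = 4.
Need 1.6ⁿ ≥ 4 ÷ (138/9977) = 19954/69.
1.6¹² ≈281.475 falls short of 19954/69 but 1.6¹³ ≈450.36 reaches it, so n = 13.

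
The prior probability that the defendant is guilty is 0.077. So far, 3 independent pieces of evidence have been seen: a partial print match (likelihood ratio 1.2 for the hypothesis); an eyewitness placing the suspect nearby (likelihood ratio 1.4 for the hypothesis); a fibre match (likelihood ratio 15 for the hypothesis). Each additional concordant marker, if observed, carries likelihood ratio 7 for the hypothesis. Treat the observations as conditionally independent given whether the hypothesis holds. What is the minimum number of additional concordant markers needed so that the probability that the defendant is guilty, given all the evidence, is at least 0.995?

3

Prior odds = 0.077/0.923 = 77/923.
Combined Bayes factor of the evidence already in hand = 1.2 × 1.4 × 15 = 25.2.
Odds after that evidence = (77/923) × 25.2 = 9702/4615.
Target odds = 0.995/0.005 = 199.
Need 7ⁿ ≥ 199 ÷ (9702/4615) = 918385/9702.
7² = 49 falls short of 918385/9702 but 7³ = 343 reaches it, so n = 3.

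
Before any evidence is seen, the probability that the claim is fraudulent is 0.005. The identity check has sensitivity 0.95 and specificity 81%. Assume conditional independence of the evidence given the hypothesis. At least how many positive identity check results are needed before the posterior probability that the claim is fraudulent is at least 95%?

6

Prior odds: 0.005 ÷ 0.995 = 1/199.
False-positive rate = 1 − 0.81 = 0.19; likelihood ratio of a positive = 0.95/0.19 = 5.
Target posterior odds = 0.95/0.05 = 19.
Require 5ⁿ ≥ 19 ÷ (1/199) = 3781.
5⁵ = 3125 falls short of 3781 but 5⁶ = 15625 reaches it, so n = 6.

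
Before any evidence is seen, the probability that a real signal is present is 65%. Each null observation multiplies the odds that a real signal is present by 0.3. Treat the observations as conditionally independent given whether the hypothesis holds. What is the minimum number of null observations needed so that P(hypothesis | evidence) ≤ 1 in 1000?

Prior odds = 0.65/0.35 = 13/7.
Likelihood ratio per null observation = 0.3.
Target posterior odds = 0.001/0.999 = 1/999.
Need (13/7) × 0.3ⁿ ≤ 1/999, i.e. 0.3ⁿ ≤ 7/12987.
0.3⁶ = 729/1000000 is still above 7/12987 but 0.3⁷ = 2187/10000000 is at or below it, so n = 7.

7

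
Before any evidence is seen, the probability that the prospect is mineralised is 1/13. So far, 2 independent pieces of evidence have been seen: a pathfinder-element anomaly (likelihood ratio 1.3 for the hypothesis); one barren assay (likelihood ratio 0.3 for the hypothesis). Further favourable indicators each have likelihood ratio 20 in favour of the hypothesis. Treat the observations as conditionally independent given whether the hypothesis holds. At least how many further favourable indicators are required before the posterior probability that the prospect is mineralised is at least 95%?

3

Prior odds = (1/13)/(12/13) = 1/12.
Combined Bayes factor of the evidence already in hand = 1.3 × 0.3 = 0.39.
Odds after that evidence = (1/12) × 0.39 = 0.0325.
Target odds = 0.95/0.05 = 19.
Need 20ⁿ ≥ 19 ÷ 0.0325 = 7600/13.
20² = 400 falls short of 7600/13 but 20³ = 8000 reaches it, so n = 3.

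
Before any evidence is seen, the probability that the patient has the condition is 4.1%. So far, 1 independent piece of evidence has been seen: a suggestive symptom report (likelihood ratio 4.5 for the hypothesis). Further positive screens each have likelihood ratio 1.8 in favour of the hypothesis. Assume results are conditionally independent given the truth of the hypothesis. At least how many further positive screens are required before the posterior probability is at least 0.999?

15

Prior odds = 0.041/0.959 = 41/959.
Bayes factor of the evidence already in hand = 4.5.
Odds after that evidence = (41/959) × 4.5 = 369/1918.
Target odds = 0.999/0.001 = 999.
Need 1.8ⁿ ≥ 999 ÷ (369/1918) = 212898/41.
1.8¹⁴ ≈3748.13 falls short of 212898/41 but 1.8¹⁵ ≈6746.64 reaches it, so n = 15.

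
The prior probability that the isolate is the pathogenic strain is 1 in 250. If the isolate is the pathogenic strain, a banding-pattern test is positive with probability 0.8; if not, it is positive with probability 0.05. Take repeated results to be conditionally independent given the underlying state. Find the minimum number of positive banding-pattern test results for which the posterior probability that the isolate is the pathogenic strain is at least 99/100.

Prior odds: 0.004 ÷ 0.996 = 1/249.
Likelihood ratio of a positive = 0.8/0.05 = 16.
Target odds: 0.99 ÷ 0.01 = 99.
Need (1/249) × 16ⁿ ≥ 99, i.e. 16ⁿ ≥ 24651.
16³ = 4096 falls short of 24651 but 16⁴ = 65536 reaches it, so n = 4.

4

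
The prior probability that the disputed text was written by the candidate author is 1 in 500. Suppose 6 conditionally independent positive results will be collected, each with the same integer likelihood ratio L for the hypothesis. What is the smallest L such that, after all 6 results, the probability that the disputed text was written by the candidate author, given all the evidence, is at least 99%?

7

Prior odds = 0.002/0.998 = 1/499.
Target odds = 0.99/0.01 = 99.
Need L⁶ ≥ 99 ÷ (1/499) = 49401.
6⁶ = 46656 < 49401 ≤ 117649 = 7⁶, so L = 7.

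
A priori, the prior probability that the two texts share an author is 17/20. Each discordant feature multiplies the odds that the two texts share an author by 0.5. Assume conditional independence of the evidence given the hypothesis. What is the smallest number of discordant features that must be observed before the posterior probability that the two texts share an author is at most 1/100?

10

Prior odds = 0.85/0.15 = 17/3.
Likelihood ratio per discordant feature = 0.5.
Target odds: 0.01 ÷ 0.99 = 1/99.
Require 0.5ⁿ ≤ 1/99 ÷ (17/3) = 1/561.
0.5⁹ = 0.001953125 is still above 1/561 but 0.5¹⁰ = 1/1024 is at or below it, so n = 10.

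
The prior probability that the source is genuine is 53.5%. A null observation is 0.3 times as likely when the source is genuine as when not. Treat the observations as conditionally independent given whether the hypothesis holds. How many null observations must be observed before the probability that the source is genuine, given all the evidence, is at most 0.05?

Prior odds = 0.535/0.465 = 107/93.
Likelihood ratio per null observation = 0.3.
Target odds: 0.05 ÷ 0.95 = 1/19.
Require 0.3ⁿ ≤ 1/19 ÷ (107/93) = 93/2033.
0.3² = 0.09 is still above 93/2033 but 0.3³ = 0.027 is at or below it, so n = 3.

3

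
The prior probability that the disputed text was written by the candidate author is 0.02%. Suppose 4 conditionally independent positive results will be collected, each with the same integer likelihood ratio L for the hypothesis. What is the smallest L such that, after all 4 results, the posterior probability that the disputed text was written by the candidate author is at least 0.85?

13

Prior odds = 0.0002/0.9998 = 1/4999.
Target odds = 0.85/0.15 = 17/3.
Need L⁴ ≥ 17/3 ÷ (1/4999) = 84983/3.
12⁴ = 20736 < 84983/3 ≤ 28561 = 13⁴, so L = 13.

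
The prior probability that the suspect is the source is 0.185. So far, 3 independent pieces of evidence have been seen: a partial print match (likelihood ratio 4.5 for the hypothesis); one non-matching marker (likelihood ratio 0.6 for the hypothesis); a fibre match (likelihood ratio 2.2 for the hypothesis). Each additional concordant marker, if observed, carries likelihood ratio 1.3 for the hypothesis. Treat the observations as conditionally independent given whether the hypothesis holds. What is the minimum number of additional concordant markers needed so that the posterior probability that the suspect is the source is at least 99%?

Prior odds = 0.185/0.815 = 37/163.
Combined Bayes factor of the evidence already in hand = 4.5 × 0.6 × 2.2 = 5.94.
Odds after that evidence = (37/163) × 5.94 = 10989/8150.
Target odds = 0.99/0.01 = 99.
Need 1.3ⁿ ≥ 99 ÷ (10989/8150) = 8150/111.
1.3¹⁶ ≈66.5417 falls short of 8150/111 but 1.3¹⁷ ≈86.5042 reaches it, so n = 17.

17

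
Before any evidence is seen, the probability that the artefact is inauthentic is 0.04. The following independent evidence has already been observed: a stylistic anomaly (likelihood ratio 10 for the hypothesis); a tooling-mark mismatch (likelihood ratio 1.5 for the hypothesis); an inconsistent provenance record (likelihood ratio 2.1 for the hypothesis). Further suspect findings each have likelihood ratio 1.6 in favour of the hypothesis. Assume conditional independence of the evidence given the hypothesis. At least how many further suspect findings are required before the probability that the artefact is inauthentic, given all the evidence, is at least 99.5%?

Prior odds = 0.04/0.96 = 1/24.
Combined Bayes factor of the evidence already in hand = 10 × 1.5 × 2.1 = 31.5.
Odds after that evidence = (1/24) × 31.5 = 1.3125.
Target odds = 0.995/0.005 = 199.
Need 1.6ⁿ ≥ 199 ÷ 1.3125 = 3184/21.
1.6¹⁰ ≈109.951 falls short of 3184/21 but 1.6¹¹ ≈175.922 reaches it, so n = 11.

11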